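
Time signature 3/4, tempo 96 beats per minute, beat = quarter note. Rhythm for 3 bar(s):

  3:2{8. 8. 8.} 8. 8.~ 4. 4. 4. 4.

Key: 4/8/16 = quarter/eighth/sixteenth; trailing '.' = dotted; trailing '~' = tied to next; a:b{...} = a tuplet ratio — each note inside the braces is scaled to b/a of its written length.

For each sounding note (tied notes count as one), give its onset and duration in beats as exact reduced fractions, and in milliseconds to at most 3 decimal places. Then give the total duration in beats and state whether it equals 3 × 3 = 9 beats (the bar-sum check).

1) 0.0ms=0b +312.5ms=1/2b
2) 312.5ms=1/2b +312.5ms=1/2b
3) 625.0ms=1b +312.5ms=1/2b
4) 937.5ms=3/2b +468.75ms=3/4b
5) 1406.25ms=9/4b +1406.25ms=9/4b
6) 2812.5ms=9/2b +937.5ms=3/2b
7) 3750.0ms=6b +937.5ms=3/2b
8) 4687.5ms=15/2b +937.5ms=3/2b
Σ=9b of 9 (96bpm 3/4) — PASS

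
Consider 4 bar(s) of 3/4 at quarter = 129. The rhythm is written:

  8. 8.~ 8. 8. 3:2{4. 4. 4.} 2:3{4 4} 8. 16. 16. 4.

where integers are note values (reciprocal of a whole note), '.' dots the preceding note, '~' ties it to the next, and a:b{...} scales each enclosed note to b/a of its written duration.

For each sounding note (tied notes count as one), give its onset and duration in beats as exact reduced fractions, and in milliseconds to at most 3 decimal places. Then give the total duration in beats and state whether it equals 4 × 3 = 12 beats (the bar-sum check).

1) 0.0ms=0b +348.837ms=3/4b
2) 348.837ms=3/4b +697.674ms=3/2b
3) 1046.512ms=9/4b +348.837ms=3/4b
4) 1395.349ms=3b +465.116ms=1b
5) 1860.465ms=4b +465.116ms=1b
6) 2325.581ms=5b +465.116ms=1b
7) 2790.698ms=6b +697.674ms=3/2b
8) 3488.372ms=15/2b +697.674ms=3/2b
9) 4186.047ms=9b +348.837ms=3/4b
10) 4534.884ms=39/4b +174.419ms=3/8b
11) 4709.302ms=81/8b +174.419ms=3/8b
12) 4883.721ms=21/2b +697.674ms=3/2b
Σ=12b of 12 (129bpm 3/4) — PASS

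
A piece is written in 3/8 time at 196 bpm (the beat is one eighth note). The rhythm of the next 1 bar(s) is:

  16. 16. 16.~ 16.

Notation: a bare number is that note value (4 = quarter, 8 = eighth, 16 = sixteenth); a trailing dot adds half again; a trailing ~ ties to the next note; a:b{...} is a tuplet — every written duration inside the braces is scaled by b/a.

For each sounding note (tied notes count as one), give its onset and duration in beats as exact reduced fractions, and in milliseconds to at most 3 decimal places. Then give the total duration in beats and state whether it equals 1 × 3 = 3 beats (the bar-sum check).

1) 0.0ms=0b +229.592ms=3/4b
2) 229.592ms=3/4b +229.592ms=3/4b
3) 459.184ms=3/2b +459.184ms=3/2b
Σ=3b of 3 (196bpm 3/8) — PASS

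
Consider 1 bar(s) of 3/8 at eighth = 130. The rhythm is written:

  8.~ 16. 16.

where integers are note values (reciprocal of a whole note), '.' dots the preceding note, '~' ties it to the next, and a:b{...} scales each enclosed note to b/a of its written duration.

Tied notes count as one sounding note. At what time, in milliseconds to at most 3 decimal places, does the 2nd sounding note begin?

note 2 onset = 9/4b = 1038.462ms

1. 0.0ms @ 0 + 1038.462ms (9/4)
2. 1038.462ms @ 9/4 + 346.154ms (3/4)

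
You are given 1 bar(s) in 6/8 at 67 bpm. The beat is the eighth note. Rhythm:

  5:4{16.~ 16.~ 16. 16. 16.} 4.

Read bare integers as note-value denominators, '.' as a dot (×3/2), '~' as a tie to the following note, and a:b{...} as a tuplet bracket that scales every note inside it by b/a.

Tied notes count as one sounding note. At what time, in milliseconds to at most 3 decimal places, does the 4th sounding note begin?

note 4 onset = 3b = 2686.567ms

1. 0.0ms @ 0 + 1611.94ms (9/5)
2. 1611.94ms @ 9/5 + 537.313ms (3/5)
3. 2149.254ms @ 12/5 + 537.313ms (3/5)
4. 2686.567ms @ 3 + 2686.567ms (3)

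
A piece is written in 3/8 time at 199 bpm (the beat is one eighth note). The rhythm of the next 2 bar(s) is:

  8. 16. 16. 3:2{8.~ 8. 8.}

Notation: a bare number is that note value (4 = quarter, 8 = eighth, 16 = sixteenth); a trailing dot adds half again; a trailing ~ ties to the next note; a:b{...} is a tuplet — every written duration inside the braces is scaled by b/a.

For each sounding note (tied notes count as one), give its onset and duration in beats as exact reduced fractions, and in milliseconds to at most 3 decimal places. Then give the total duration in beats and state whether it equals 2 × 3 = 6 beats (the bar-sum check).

1) 0.0ms=0b +452.261ms=3/2b
2) 452.261ms=3/2b +226.131ms=3/4b
3) 678.392ms=9/4b +226.131ms=3/4b
4) 904.523ms=3b +603.015ms=2b
5) 1507.538ms=5b +301.508ms=1b
Σ=6b of 6 (199bpm 3/8) — PASS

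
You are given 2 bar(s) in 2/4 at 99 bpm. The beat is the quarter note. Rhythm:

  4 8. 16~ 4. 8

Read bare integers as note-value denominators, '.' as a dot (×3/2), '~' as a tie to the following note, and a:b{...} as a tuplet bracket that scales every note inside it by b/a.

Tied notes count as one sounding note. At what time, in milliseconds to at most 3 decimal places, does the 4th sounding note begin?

1. 0.0ms @ 0 + 606.061ms (1)
2. 606.061ms @ 1 + 454.545ms (3/4)
3. 1060.606ms @ 7/4 + 1060.606ms (7/4)
4. 2121.212ms @ 7/2 + 303.03ms (1/2)

note 4 onset = 7/2b = 2121.212ms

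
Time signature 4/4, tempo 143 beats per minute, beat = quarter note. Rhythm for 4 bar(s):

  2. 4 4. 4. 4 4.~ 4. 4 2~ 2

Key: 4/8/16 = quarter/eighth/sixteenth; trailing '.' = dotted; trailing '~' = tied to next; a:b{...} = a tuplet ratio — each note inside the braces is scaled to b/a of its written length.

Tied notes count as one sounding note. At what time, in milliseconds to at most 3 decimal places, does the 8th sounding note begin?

note 8 onset = 12b = 5034.965ms

1. 0.0ms @ 0 + 1258.741ms (3)
2. 1258.741ms @ 3 + 419.58ms (1)
3. 1678.322ms @ 4 + 629.371ms (3/2)
4. 2307.692ms @ 11/2 + 629.371ms (3/2)
5. 2937.063ms @ 7 + 419.58ms (1)
6. 3356.643ms @ 8 + 1258.741ms (3)
7. 4615.385ms @ 11 + 419.58ms (1)
8. 5034.965ms @ 12 + 1678.322ms (4)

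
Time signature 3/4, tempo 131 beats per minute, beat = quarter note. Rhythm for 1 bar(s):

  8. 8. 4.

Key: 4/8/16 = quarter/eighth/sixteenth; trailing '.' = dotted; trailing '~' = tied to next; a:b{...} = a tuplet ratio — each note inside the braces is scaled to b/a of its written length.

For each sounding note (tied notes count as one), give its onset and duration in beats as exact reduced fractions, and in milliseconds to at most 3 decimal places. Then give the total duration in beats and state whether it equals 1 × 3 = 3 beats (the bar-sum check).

1) 0.0ms=0b +343.511ms=3/4b
2) 343.511ms=3/4b +343.511ms=3/4b
3) 687.023ms=3/2b +687.023ms=3/2b
Σ=3b of 3 (131bpm 3/4) — PASS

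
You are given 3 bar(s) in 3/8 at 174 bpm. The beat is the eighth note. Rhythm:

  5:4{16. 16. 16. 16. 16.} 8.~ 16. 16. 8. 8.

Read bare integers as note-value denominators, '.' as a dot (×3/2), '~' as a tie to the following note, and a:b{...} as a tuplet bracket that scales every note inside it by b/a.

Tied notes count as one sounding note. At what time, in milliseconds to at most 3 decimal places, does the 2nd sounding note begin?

note 2 onset = 3/5b = 206.897ms

1. 0.0ms @ 0 + 206.897ms (3/5)
2. 206.897ms @ 3/5 + 206.897ms (3/5)
3. 413.793ms @ 6/5 + 206.897ms (3/5)
4. 620.69ms @ 9/5 + 206.897ms (3/5)
5. 827.586ms @ 12/5 + 206.897ms (3/5)
6. 1034.483ms @ 3 + 775.862ms (9/4)
7. 1810.345ms @ 21/4 + 258.621ms (3/4)
8. 2068.966ms @ 6 + 517.241ms (3/2)
9. 2586.207ms @ 15/2 + 517.241ms (3/2)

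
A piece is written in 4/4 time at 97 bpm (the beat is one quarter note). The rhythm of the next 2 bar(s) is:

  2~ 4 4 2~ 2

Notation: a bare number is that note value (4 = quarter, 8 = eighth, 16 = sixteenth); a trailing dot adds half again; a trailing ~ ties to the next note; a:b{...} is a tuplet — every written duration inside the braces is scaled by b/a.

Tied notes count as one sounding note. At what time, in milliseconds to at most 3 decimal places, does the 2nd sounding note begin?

1. 0.0ms @ 0 + 1855.67ms (3)
2. 1855.67ms @ 3 + 618.557ms (1)
3. 2474.227ms @ 4 + 2474.227ms (4)

note 2 onset = 3b = 1855.67ms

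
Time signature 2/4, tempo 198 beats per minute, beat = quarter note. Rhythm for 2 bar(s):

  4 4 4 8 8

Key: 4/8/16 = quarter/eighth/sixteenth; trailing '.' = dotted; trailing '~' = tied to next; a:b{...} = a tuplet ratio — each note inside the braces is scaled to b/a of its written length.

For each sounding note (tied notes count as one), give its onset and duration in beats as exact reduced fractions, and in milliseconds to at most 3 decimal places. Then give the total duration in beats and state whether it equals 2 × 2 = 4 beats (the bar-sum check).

1) 0.0ms=0b +303.03ms=1b
2) 303.03ms=1b +303.03ms=1b
3) 606.061ms=2b +303.03ms=1b
4) 909.091ms=3b +151.515ms=1/2b
5) 1060.606ms=7/2b +151.515ms=1/2b
Σ=4b of 4 (198bpm 2/4) — PASS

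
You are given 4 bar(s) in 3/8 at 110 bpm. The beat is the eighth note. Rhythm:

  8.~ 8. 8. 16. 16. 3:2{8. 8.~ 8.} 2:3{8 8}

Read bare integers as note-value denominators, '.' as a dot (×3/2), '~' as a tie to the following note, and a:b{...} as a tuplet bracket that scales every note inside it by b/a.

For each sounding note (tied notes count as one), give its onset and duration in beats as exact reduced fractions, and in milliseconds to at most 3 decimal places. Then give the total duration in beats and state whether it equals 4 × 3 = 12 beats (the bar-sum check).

1) 0.0ms=0b +1636.364ms=3b
2) 1636.364ms=3b +818.182ms=3/2b
3) 2454.545ms=9/2b +409.091ms=3/4b
4) 2863.636ms=21/4b +409.091ms=3/4b
5) 3272.727ms=6b +545.455ms=1b
6) 3818.182ms=7b +1090.909ms=2b
7) 4909.091ms=9b +818.182ms=3/2b
8) 5727.273ms=21/2b +818.182ms=3/2b
Σ=12b of 12 (110bpm 3/8) — PASS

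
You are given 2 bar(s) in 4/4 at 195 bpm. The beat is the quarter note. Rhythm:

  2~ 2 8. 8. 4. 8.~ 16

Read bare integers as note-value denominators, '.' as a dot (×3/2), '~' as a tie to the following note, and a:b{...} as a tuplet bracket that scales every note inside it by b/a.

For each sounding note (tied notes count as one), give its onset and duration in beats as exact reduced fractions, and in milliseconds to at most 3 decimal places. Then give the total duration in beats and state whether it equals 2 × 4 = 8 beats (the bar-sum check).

1) 0.0ms=0b +1230.769ms=4b
2) 1230.769ms=4b +230.769ms=3/4b
3) 1461.538ms=19/4b +230.769ms=3/4b
4) 1692.308ms=11/2b +461.538ms=3/2b
5) 2153.846ms=7b +307.692ms=1b
Σ=8b of 8 (195bpm 4/4) — PASS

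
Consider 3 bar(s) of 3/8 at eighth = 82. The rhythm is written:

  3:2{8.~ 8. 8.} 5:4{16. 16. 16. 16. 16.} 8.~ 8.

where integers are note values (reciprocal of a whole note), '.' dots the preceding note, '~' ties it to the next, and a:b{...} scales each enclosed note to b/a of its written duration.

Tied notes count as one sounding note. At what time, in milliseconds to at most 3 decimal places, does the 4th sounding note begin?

note 4 onset = 18/5b = 2634.146ms

1. 0.0ms @ 0 + 1463.415ms (2)
2. 1463.415ms @ 2 + 731.707ms (1)
3. 2195.122ms @ 3 + 439.024ms (3/5)
4. 2634.146ms @ 18/5 + 439.024ms (3/5)
5. 3073.171ms @ 21/5 + 439.024ms (3/5)
6. 3512.195ms @ 24/5 + 439.024ms (3/5)
7. 3951.22ms @ 27/5 + 439.024ms (3/5)
8. 4390.244ms @ 6 + 2195.122ms (3)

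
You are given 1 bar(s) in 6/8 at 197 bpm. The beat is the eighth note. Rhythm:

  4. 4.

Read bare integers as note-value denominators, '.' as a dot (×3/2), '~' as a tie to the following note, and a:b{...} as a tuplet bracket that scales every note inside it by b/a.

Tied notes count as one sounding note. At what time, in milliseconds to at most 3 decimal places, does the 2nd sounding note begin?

note 2 onset = 3b = 913.706ms

1. 0.0ms @ 0 + 913.706ms (3)
2. 913.706ms @ 3 + 913.706ms (3)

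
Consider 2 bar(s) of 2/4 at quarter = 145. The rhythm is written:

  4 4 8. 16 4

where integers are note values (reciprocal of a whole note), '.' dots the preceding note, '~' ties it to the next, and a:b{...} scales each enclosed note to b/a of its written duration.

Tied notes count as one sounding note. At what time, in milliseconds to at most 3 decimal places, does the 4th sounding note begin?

1. 0.0ms @ 0 + 413.793ms (1)
2. 413.793ms @ 1 + 413.793ms (1)
3. 827.586ms @ 2 + 310.345ms (3/4)
4. 1137.931ms @ 11/4 + 103.448ms (1/4)
5. 1241.379ms @ 3 + 413.793ms (1)

note 4 onset = 11/4b = 1137.931ms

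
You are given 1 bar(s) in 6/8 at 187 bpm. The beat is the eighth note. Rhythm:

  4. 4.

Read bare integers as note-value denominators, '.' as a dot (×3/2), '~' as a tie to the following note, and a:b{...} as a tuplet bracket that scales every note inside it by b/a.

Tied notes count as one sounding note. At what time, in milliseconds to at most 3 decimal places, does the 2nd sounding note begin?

note 2 onset = 3b = 962.567ms

1. 0.0ms @ 0 + 962.567ms (3)
2. 962.567ms @ 3 + 962.567ms (3)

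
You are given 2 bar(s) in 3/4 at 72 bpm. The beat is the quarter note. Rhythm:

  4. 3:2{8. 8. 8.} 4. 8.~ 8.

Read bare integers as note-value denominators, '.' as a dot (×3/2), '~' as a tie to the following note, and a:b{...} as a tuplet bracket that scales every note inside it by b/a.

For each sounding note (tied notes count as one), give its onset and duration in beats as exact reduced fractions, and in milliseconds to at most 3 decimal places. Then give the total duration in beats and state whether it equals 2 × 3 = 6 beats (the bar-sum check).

1) 0.0ms=0b +1250.0ms=3/2b
2) 1250.0ms=3/2b +416.667ms=1/2b
3) 1666.667ms=2b +416.667ms=1/2b
4) 2083.333ms=5/2b +416.667ms=1/2b
5) 2500.0ms=3b +1250.0ms=3/2b
6) 3750.0ms=9/2b +1250.0ms=3/2b
Σ=6b of 6 (72bpm 3/4) — PASS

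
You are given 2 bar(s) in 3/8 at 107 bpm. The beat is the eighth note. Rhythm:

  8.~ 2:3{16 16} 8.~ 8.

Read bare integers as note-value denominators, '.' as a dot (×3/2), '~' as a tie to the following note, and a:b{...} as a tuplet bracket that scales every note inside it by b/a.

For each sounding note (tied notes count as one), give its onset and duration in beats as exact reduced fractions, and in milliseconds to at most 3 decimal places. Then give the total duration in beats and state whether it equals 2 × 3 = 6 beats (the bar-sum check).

1) 0.0ms=0b +1261.682ms=9/4b
2) 1261.682ms=9/4b +420.561ms=3/4b
3) 1682.243ms=3b +1682.243ms=3b
Σ=6b of 6 (107bpm 3/8) — PASS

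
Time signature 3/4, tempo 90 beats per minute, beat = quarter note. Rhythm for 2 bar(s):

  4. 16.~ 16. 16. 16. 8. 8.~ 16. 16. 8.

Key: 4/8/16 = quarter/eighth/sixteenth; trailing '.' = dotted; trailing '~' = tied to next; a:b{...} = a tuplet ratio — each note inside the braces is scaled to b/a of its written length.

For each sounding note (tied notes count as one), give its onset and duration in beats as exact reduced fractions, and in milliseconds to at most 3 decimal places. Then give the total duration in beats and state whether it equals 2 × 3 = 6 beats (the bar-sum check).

1) 0.0ms=0b +1000.0ms=3/2b
2) 1000.0ms=3/2b +500.0ms=3/4b
3) 1500.0ms=9/4b +250.0ms=3/8b
4) 1750.0ms=21/8b +250.0ms=3/8b
5) 2000.0ms=3b +500.0ms=3/4b
6) 2500.0ms=15/4b +750.0ms=9/8b
7) 3250.0ms=39/8b +250.0ms=3/8b
8) 3500.0ms=21/4b +500.0ms=3/4b
Σ=6b of 6 (90bpm 3/4) — PASS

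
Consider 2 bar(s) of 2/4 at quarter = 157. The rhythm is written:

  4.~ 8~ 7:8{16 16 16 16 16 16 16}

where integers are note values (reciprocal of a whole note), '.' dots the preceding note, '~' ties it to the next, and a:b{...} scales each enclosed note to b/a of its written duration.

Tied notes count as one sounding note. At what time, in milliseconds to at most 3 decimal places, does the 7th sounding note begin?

note 7 onset = 26/7b = 1419.472ms

1. 0.0ms @ 0 + 873.521ms (16/7)
2. 873.521ms @ 16/7 + 109.19ms (2/7)
3. 982.712ms @ 18/7 + 109.19ms (2/7)
4. 1091.902ms @ 20/7 + 109.19ms (2/7)
5. 1201.092ms @ 22/7 + 109.19ms (2/7)
6. 1310.282ms @ 24/7 + 109.19ms (2/7)
7. 1419.472ms @ 26/7 + 109.19ms (2/7)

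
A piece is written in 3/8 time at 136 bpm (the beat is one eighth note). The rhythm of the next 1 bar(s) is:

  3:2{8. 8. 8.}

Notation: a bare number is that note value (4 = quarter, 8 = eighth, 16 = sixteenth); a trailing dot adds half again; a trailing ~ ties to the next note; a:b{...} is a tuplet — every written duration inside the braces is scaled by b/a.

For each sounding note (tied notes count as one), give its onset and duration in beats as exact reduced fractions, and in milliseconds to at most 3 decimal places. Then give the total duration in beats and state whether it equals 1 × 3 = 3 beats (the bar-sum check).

1) 0.0ms=0b +441.176ms=1b
2) 441.176ms=1b +441.176ms=1b
3) 882.353ms=2b +441.176ms=1b
Σ=3b of 3 (136bpm 3/8) — PASS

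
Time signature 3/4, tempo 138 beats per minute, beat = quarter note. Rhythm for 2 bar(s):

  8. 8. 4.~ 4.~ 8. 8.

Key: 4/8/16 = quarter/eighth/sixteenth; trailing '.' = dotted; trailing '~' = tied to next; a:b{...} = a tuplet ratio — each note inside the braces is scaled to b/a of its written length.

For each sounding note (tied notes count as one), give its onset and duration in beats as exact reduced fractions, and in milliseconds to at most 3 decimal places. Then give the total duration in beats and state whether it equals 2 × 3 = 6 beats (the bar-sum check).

1) 0.0ms=0b +326.087ms=3/4b
2) 326.087ms=3/4b +326.087ms=3/4b
3) 652.174ms=3/2b +1630.435ms=15/4b
4) 2282.609ms=21/4b +326.087ms=3/4b
Σ=6b of 6 (138bpm 3/4) — PASS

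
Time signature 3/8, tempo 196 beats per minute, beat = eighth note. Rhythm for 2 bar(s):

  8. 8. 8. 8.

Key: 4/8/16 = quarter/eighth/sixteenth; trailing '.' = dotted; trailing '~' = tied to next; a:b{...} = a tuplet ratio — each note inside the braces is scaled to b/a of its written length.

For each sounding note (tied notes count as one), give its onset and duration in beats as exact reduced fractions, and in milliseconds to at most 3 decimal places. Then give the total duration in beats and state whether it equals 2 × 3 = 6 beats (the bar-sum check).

1) 0.0ms=0b +459.184ms=3/2b
2) 459.184ms=3/2b +459.184ms=3/2b
3) 918.367ms=3b +459.184ms=3/2b
4) 1377.551ms=9/2b +459.184ms=3/2b
Σ=6b of 6 (196bpm 3/8) — PASS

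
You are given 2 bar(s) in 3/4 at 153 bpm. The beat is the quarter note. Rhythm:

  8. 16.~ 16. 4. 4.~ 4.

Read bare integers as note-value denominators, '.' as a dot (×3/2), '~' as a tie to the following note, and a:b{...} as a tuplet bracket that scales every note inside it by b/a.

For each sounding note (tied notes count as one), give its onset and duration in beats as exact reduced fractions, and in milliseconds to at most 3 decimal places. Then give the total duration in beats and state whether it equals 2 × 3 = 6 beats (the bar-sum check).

1) 0.0ms=0b +294.118ms=3/4b
2) 294.118ms=3/4b +294.118ms=3/4b
3) 588.235ms=3/2b +588.235ms=3/2b
4) 1176.471ms=3b +1176.471ms=3b
Σ=6b of 6 (153bpm 3/4) — PASS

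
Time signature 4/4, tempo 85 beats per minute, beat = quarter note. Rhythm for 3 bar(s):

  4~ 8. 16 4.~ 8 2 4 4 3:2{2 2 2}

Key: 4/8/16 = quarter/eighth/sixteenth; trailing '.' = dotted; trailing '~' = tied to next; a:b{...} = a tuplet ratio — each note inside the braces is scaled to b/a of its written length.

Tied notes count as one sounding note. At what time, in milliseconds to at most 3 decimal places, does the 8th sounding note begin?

note 8 onset = 28/3b = 6588.235ms

1. 0.0ms @ 0 + 1235.294ms (7/4)
2. 1235.294ms @ 7/4 + 176.471ms (1/4)
3. 1411.765ms @ 2 + 1411.765ms (2)
4. 2823.529ms @ 4 + 1411.765ms (2)
5. 4235.294ms @ 6 + 705.882ms (1)
6. 4941.176ms @ 7 + 705.882ms (1)
7. 5647.059ms @ 8 + 941.176ms (4/3)
8. 6588.235ms @ 28/3 + 941.176ms (4/3)
9. 7529.412ms @ 32/3 + 941.176ms (4/3)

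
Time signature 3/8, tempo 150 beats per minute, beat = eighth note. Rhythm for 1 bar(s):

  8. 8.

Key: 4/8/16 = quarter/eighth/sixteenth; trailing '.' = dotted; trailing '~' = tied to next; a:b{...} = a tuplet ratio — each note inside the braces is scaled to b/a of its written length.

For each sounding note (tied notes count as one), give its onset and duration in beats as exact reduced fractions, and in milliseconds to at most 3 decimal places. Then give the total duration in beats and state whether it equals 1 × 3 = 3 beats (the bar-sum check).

1) 0.0ms=0b +600.0ms=3/2b
2) 600.0ms=3/2b +600.0ms=3/2b
Σ=3b of 3 (150bpm 3/8) — PASS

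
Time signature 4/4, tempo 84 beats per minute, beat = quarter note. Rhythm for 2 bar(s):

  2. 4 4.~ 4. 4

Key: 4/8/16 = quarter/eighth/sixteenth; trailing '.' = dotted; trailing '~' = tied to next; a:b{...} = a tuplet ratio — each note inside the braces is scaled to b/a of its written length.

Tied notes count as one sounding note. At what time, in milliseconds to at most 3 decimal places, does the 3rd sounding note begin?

1. 0.0ms @ 0 + 2142.857ms (3)
2. 2142.857ms @ 3 + 714.286ms (1)
3. 2857.143ms @ 4 + 2142.857ms (3)
4. 5000.0ms @ 7 + 714.286ms (1)

note 3 onset = 4b = 2857.143ms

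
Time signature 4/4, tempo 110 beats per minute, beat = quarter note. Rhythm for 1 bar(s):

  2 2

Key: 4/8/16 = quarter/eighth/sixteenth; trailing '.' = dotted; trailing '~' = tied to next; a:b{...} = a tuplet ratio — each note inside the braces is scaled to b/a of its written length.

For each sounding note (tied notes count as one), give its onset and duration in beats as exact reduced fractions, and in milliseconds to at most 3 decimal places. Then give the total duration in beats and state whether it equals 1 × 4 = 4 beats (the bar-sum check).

1) 0.0ms=0b +1090.909ms=2b
2) 1090.909ms=2b +1090.909ms=2b
Σ=4b of 4 (110bpm 4/4) — PASS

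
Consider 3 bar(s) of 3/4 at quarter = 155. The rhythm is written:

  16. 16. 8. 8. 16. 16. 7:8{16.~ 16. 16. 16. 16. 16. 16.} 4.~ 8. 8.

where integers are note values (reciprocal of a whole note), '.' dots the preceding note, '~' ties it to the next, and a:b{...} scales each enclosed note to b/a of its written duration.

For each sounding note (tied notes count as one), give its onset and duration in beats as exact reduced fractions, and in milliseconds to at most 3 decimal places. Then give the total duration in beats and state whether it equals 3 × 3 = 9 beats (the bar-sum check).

1) 0.0ms=0b +145.161ms=3/8b
2) 145.161ms=3/8b +145.161ms=3/8b
3) 290.323ms=3/4b +290.323ms=3/4b
4) 580.645ms=3/2b +290.323ms=3/4b
5) 870.968ms=9/4b +145.161ms=3/8b
6) 1016.129ms=21/8b +145.161ms=3/8b
7) 1161.29ms=3b +331.797ms=6/7b
8) 1493.088ms=27/7b +165.899ms=3/7b
9) 1658.986ms=30/7b +165.899ms=3/7b
10) 1824.885ms=33/7b +165.899ms=3/7b
11) 1990.783ms=36/7b +165.899ms=3/7b
12) 2156.682ms=39/7b +165.899ms=3/7b
13) 2322.581ms=6b +870.968ms=9/4b
14) 3193.548ms=33/4b +290.323ms=3/4b
Σ=9b of 9 (155bpm 3/4) — PASS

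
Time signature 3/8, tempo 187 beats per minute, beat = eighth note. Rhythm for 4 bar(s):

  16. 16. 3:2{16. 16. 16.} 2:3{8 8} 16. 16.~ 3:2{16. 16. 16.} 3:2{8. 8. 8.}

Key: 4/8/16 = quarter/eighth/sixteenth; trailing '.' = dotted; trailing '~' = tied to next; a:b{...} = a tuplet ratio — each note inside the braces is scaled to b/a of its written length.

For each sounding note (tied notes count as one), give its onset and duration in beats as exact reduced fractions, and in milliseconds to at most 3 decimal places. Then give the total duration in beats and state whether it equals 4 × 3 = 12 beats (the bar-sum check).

1) 0.0ms=0b +240.642ms=3/4b
2) 240.642ms=3/4b +240.642ms=3/4b
3) 481.283ms=3/2b +160.428ms=1/2b
4) 641.711ms=2b +160.428ms=1/2b
5) 802.139ms=5/2b +160.428ms=1/2b
6) 962.567ms=3b +481.283ms=3/2b
7) 1443.85ms=9/2b +481.283ms=3/2b
8) 1925.134ms=6b +240.642ms=3/4b
9) 2165.775ms=27/4b +401.07ms=5/4b
10) 2566.845ms=8b +160.428ms=1/2b
11) 2727.273ms=17/2b +160.428ms=1/2b
12) 2887.701ms=9b +320.856ms=1b
13) 3208.556ms=10b +320.856ms=1b
14) 3529.412ms=11b +320.856ms=1b
Σ=12b of 12 (187bpm 3/8) — PASS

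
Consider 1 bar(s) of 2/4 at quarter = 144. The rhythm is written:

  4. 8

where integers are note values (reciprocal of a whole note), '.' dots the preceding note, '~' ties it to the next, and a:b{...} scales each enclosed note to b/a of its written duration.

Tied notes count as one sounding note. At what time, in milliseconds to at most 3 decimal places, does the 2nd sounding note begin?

note 2 onset = 3/2b = 625.0ms

1. 0.0ms @ 0 + 625.0ms (3/2)
2. 625.0ms @ 3/2 + 208.333ms (1/2)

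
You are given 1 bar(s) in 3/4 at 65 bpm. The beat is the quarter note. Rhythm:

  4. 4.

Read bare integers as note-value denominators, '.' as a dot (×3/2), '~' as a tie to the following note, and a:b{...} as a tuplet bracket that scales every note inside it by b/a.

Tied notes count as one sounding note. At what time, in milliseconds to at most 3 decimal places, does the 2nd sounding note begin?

1. 0.0ms @ 0 + 1384.615ms (3/2)
2. 1384.615ms @ 3/2 + 1384.615ms (3/2)

note 2 onset = 3/2b = 1384.615ms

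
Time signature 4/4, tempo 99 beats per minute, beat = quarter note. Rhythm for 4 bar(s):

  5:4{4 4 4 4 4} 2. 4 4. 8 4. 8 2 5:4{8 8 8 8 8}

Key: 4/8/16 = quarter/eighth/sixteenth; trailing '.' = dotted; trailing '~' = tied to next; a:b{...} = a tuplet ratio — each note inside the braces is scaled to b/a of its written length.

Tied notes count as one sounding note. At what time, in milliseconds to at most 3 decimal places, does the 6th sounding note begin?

1. 0.0ms @ 0 + 484.848ms (4/5)
2. 484.848ms @ 4/5 + 484.848ms (4/5)
3. 969.697ms @ 8/5 + 484.848ms (4/5)
4. 1454.545ms @ 12/5 + 484.848ms (4/5)
5. 1939.394ms @ 16/5 + 484.848ms (4/5)
6. 2424.242ms @ 4 + 1818.182ms (3)
7. 4242.424ms @ 7 + 606.061ms (1)
8. 4848.485ms @ 8 + 909.091ms (3/2)
9. 5757.576ms @ 19/2 + 303.03ms (1/2)
10. 6060.606ms @ 10 + 909.091ms (3/2)
11. 6969.697ms @ 23/2 + 303.03ms (1/2)
12. 7272.727ms @ 12 + 1212.121ms (2)
13. 8484.848ms @ 14 + 242.424ms (2/5)
14. 8727.273ms @ 72/5 + 242.424ms (2/5)
15. 8969.697ms @ 74/5 + 242.424ms (2/5)
16. 9212.121ms @ 76/5 + 242.424ms (2/5)
17. 9454.545ms @ 78/5 + 242.424ms (2/5)

note 6 onset = 4b = 2424.242ms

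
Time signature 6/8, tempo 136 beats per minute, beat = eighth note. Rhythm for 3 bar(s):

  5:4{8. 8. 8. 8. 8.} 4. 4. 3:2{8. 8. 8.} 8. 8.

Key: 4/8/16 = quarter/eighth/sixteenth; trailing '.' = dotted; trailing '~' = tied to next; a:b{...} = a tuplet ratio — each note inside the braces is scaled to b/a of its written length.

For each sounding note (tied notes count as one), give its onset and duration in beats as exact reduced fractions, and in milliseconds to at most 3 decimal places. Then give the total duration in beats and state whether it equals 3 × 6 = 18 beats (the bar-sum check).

1) 0.0ms=0b +529.412ms=6/5b
2) 529.412ms=6/5b +529.412ms=6/5b
3) 1058.824ms=12/5b +529.412ms=6/5b
4) 1588.235ms=18/5b +529.412ms=6/5b
5) 2117.647ms=24/5b +529.412ms=6/5b
6) 2647.059ms=6b +1323.529ms=3b
7) 3970.588ms=9b +1323.529ms=3b
8) 5294.118ms=12b +441.176ms=1b
9) 5735.294ms=13b +441.176ms=1b
10) 6176.471ms=14b +441.176ms=1b
11) 6617.647ms=15b +661.765ms=3/2b
12) 7279.412ms=33/2b +661.765ms=3/2b
Σ=18b of 18 (136bpm 6/8) — PASS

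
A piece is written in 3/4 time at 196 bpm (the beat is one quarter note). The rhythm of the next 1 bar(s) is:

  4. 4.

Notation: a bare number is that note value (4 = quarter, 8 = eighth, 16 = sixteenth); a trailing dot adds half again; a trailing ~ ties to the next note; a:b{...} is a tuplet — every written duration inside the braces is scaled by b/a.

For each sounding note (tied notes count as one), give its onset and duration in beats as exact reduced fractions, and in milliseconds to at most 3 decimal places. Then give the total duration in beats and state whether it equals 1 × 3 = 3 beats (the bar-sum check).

1) 0.0ms=0b +459.184ms=3/2b
2) 459.184ms=3/2b +459.184ms=3/2b
Σ=3b of 3 (196bpm 3/4) — PASS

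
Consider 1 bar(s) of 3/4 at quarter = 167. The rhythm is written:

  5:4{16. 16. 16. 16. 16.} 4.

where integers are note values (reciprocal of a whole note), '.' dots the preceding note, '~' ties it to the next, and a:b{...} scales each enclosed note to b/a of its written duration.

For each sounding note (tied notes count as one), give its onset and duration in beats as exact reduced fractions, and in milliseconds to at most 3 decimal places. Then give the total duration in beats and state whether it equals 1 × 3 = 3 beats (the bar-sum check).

1) 0.0ms=0b +107.784ms=3/10b
2) 107.784ms=3/10b +107.784ms=3/10b
3) 215.569ms=3/5b +107.784ms=3/10b
4) 323.353ms=9/10b +107.784ms=3/10b
5) 431.138ms=6/5b +107.784ms=3/10b
6) 538.922ms=3/2b +538.922ms=3/2b
Σ=3b of 3 (167bpm 3/4) — PASS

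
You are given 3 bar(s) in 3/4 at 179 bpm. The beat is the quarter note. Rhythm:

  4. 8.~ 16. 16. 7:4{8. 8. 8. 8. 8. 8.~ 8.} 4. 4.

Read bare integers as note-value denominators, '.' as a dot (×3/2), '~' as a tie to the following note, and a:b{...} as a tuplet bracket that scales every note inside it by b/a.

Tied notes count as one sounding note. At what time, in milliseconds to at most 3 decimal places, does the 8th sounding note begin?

1. 0.0ms @ 0 + 502.793ms (3/2)
2. 502.793ms @ 3/2 + 377.095ms (9/8)
3. 879.888ms @ 21/8 + 125.698ms (3/8)
4. 1005.587ms @ 3 + 143.655ms (3/7)
5. 1149.242ms @ 24/7 + 143.655ms (3/7)
6. 1292.897ms @ 27/7 + 143.655ms (3/7)
7. 1436.552ms @ 30/7 + 143.655ms (3/7)
8. 1580.208ms @ 33/7 + 143.655ms (3/7)
9. 1723.863ms @ 36/7 + 287.31ms (6/7)
10. 2011.173ms @ 6 + 502.793ms (3/2)
11. 2513.966ms @ 15/2 + 502.793ms (3/2)

note 8 onset = 33/7b = 1580.208ms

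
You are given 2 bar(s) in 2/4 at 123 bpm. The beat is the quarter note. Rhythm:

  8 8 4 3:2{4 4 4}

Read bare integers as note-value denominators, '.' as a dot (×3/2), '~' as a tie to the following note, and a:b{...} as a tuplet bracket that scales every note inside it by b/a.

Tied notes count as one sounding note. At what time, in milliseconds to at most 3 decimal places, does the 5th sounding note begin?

1. 0.0ms @ 0 + 243.902ms (1/2)
2. 243.902ms @ 1/2 + 243.902ms (1/2)
3. 487.805ms @ 1 + 487.805ms (1)
4. 975.61ms @ 2 + 325.203ms (2/3)
5. 1300.813ms @ 8/3 + 325.203ms (2/3)
6. 1626.016ms @ 10/3 + 325.203ms (2/3)

note 5 onset = 8/3b = 1300.813ms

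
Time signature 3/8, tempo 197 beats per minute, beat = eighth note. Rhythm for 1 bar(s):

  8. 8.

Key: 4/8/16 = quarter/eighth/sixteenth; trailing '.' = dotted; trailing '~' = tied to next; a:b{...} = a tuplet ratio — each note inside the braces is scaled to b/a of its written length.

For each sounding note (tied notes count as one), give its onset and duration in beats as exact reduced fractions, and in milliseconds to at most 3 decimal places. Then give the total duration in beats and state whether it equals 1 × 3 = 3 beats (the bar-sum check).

1) 0.0ms=0b +456.853ms=3/2b
2) 456.853ms=3/2b +456.853ms=3/2b
Σ=3b of 3 (197bpm 3/8) — PASS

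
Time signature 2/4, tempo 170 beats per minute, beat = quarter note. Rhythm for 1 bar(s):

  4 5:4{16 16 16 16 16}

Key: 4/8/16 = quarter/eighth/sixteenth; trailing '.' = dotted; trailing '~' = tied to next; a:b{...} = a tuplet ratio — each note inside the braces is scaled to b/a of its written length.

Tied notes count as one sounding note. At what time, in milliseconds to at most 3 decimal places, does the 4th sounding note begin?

note 4 onset = 7/5b = 494.118ms

1. 0.0ms @ 0 + 352.941ms (1)
2. 352.941ms @ 1 + 70.588ms (1/5)
3. 423.529ms @ 6/5 + 70.588ms (1/5)
4. 494.118ms @ 7/5 + 70.588ms (1/5)
5. 564.706ms @ 8/5 + 70.588ms (1/5)
6. 635.294ms @ 9/5 + 70.588ms (1/5)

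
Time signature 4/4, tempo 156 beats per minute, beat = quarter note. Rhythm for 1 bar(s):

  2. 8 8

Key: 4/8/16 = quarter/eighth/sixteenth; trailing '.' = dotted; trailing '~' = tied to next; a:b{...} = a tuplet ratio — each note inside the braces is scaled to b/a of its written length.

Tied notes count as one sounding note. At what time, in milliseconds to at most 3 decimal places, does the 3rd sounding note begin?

note 3 onset = 7/2b = 1346.154ms

1. 0.0ms @ 0 + 1153.846ms (3)
2. 1153.846ms @ 3 + 192.308ms (1/2)
3. 1346.154ms @ 7/2 + 192.308ms (1/2)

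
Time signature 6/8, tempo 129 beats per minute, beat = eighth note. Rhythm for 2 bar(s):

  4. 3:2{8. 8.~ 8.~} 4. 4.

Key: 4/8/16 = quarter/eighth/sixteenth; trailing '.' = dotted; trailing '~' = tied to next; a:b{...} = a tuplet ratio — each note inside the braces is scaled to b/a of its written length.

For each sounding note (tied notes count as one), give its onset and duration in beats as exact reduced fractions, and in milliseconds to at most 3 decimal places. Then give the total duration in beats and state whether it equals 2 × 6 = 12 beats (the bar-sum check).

1) 0.0ms=0b +1395.349ms=3b
2) 1395.349ms=3b +465.116ms=1b
3) 1860.465ms=4b +2325.581ms=5b
4) 4186.047ms=9b +1395.349ms=3b
Σ=12b of 12 (129bpm 6/8) — PASS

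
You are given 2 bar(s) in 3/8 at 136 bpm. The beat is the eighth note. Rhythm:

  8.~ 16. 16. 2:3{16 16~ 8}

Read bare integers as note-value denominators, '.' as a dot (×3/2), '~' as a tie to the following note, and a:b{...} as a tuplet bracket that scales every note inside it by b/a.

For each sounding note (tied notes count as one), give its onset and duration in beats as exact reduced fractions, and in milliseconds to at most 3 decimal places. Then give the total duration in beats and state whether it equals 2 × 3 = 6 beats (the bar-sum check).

1) 0.0ms=0b +992.647ms=9/4b
2) 992.647ms=9/4b +330.882ms=3/4b
3) 1323.529ms=3b +330.882ms=3/4b
4) 1654.412ms=15/4b +992.647ms=9/4b
Σ=6b of 6 (136bpm 3/8) — PASS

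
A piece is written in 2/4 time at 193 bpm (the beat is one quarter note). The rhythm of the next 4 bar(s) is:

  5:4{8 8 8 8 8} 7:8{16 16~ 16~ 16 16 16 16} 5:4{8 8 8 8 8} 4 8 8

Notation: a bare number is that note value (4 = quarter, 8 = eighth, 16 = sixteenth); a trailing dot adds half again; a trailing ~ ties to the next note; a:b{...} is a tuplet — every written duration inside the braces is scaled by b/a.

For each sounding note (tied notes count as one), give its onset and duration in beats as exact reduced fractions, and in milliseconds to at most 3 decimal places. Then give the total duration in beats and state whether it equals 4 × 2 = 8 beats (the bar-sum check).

1) 0.0ms=0b +124.352ms=2/5b
2) 124.352ms=2/5b +124.352ms=2/5b
3) 248.705ms=4/5b +124.352ms=2/5b
4) 373.057ms=6/5b +124.352ms=2/5b
5) 497.409ms=8/5b +124.352ms=2/5b
6) 621.762ms=2b +88.823ms=2/7b
7) 710.585ms=16/7b +266.469ms=6/7b
8) 977.054ms=22/7b +88.823ms=2/7b
9) 1065.877ms=24/7b +88.823ms=2/7b
10) 1154.7ms=26/7b +88.823ms=2/7b
11) 1243.523ms=4b +124.352ms=2/5b
12) 1367.876ms=22/5b +124.352ms=2/5b
13) 1492.228ms=24/5b +124.352ms=2/5b
14) 1616.58ms=26/5b +124.352ms=2/5b
15) 1740.933ms=28/5b +124.352ms=2/5b
16) 1865.285ms=6b +310.881ms=1b
17) 2176.166ms=7b +155.44ms=1/2b
18) 2331.606ms=15/2b +155.44ms=1/2b
Σ=8b of 8 (193bpm 2/4) — PASS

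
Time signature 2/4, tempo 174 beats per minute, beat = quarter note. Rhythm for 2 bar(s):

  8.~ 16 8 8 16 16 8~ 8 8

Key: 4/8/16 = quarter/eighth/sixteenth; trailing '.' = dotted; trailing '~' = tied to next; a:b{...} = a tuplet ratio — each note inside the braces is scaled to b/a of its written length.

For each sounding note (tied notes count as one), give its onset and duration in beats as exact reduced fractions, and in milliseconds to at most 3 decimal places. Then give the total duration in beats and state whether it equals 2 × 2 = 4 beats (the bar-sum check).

1) 0.0ms=0b +344.828ms=1b
2) 344.828ms=1b +172.414ms=1/2b
3) 517.241ms=3/2b +172.414ms=1/2b
4) 689.655ms=2b +86.207ms=1/4b
5) 775.862ms=9/4b +86.207ms=1/4b
6) 862.069ms=5/2b +344.828ms=1b
7) 1206.897ms=7/2b +172.414ms=1/2b
Σ=4b of 4 (174bpm 2/4) — PASS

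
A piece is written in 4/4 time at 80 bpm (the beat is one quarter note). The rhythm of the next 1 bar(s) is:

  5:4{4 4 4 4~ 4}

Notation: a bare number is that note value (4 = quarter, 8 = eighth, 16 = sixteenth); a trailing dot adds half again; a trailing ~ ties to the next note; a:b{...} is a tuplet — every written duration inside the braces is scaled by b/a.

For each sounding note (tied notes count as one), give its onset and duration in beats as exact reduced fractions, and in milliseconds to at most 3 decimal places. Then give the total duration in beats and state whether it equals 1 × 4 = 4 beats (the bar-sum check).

1) 0.0ms=0b +600.0ms=4/5b
2) 600.0ms=4/5b +600.0ms=4/5b
3) 1200.0ms=8/5b +600.0ms=4/5b
4) 1800.0ms=12/5b +1200.0ms=8/5b
Σ=4b of 4 (80bpm 4/4) — PASS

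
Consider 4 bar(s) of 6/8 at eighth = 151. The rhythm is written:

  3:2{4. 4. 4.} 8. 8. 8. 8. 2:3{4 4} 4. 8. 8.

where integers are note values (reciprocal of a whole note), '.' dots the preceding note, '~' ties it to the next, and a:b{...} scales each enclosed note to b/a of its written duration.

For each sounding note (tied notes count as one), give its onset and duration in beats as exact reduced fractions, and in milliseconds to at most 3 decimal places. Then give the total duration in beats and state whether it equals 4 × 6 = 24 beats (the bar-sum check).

1) 0.0ms=0b +794.702ms=2b
2) 794.702ms=2b +794.702ms=2b
3) 1589.404ms=4b +794.702ms=2b
4) 2384.106ms=6b +596.026ms=3/2b
5) 2980.132ms=15/2b +596.026ms=3/2b
6) 3576.159ms=9b +596.026ms=3/2b
7) 4172.185ms=21/2b +596.026ms=3/2b
8) 4768.212ms=12b +1192.053ms=3b
9) 5960.265ms=15b +1192.053ms=3b
10) 7152.318ms=18b +1192.053ms=3b
11) 8344.371ms=21b +596.026ms=3/2b
12) 8940.397ms=45/2b +596.026ms=3/2b
Σ=24b of 24 (151bpm 6/8) — PASS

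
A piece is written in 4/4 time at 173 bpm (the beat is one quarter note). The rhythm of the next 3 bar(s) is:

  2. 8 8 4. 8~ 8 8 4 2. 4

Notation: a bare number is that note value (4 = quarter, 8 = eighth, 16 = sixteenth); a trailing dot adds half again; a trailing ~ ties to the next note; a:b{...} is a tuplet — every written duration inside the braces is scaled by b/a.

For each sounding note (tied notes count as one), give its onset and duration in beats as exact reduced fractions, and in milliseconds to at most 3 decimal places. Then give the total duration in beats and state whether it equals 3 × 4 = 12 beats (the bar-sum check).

1) 0.0ms=0b +1040.462ms=3b
2) 1040.462ms=3b +173.41ms=1/2b
3) 1213.873ms=7/2b +173.41ms=1/2b
4) 1387.283ms=4b +520.231ms=3/2b
5) 1907.514ms=11/2b +346.821ms=1b
6) 2254.335ms=13/2b +173.41ms=1/2b
7) 2427.746ms=7b +346.821ms=1b
8) 2774.566ms=8b +1040.462ms=3b
9) 3815.029ms=11b +346.821ms=1b
Σ=12b of 12 (173bpm 4/4) — PASS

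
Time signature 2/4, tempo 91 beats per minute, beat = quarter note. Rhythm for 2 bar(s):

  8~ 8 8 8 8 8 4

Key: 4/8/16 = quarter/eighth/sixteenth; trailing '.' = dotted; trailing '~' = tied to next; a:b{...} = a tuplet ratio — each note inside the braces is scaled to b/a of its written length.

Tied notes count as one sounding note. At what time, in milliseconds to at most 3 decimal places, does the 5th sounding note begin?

note 5 onset = 5/2b = 1648.352ms

1. 0.0ms @ 0 + 659.341ms (1)
2. 659.341ms @ 1 + 329.67ms (1/2)
3. 989.011ms @ 3/2 + 329.67ms (1/2)
4. 1318.681ms @ 2 + 329.67ms (1/2)
5. 1648.352ms @ 5/2 + 329.67ms (1/2)
6. 1978.022ms @ 3 + 659.341ms (1)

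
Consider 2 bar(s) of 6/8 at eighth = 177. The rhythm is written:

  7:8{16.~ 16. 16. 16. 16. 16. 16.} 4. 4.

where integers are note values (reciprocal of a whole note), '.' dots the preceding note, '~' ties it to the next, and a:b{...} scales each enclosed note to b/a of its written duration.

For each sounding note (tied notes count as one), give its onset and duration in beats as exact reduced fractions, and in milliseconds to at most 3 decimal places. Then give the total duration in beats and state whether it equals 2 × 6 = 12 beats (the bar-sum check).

1) 0.0ms=0b +581.114ms=12/7b
2) 581.114ms=12/7b +290.557ms=6/7b
3) 871.671ms=18/7b +290.557ms=6/7b
4) 1162.228ms=24/7b +290.557ms=6/7b
5) 1452.785ms=30/7b +290.557ms=6/7b
6) 1743.341ms=36/7b +290.557ms=6/7b
7) 2033.898ms=6b +1016.949ms=3b
8) 3050.847ms=9b +1016.949ms=3b
Σ=12b of 12 (177bpm 6/8) — PASS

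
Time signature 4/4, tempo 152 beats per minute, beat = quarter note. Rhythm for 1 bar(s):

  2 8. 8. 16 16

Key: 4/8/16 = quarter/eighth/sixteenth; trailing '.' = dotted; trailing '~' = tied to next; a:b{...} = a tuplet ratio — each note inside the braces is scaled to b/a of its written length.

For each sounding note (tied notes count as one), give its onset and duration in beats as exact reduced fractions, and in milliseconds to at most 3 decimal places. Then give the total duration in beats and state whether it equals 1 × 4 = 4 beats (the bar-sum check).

1) 0.0ms=0b +789.474ms=2b
2) 789.474ms=2b +296.053ms=3/4b
3) 1085.526ms=11/4b +296.053ms=3/4b
4) 1381.579ms=7/2b +98.684ms=1/4b
5) 1480.263ms=15/4b +98.684ms=1/4b
Σ=4b of 4 (152bpm 4/4) — PASS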